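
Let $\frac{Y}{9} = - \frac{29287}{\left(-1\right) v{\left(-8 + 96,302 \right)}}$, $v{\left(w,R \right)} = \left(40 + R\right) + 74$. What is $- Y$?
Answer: $- \frac{263583}{416} \approx -633.61$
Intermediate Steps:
$v{\left(w,R \right)} = 114 + R$
$Y = \frac{263583}{416}$ ($Y = 9 \left(- \frac{29287}{\left(-1\right) \left(114 + 302\right)}\right) = 9 \left(- \frac{29287}{\left(-1\right) 416}\right) = 9 \left(- \frac{29287}{-416}\right) = 9 \left(\left(-29287\right) \left(- \frac{1}{416}\right)\right) = 9 \cdot \frac{29287}{416} = \frac{263583}{416} \approx 633.61$)
$- Y = \left(-1\right) \frac{263583}{416} = - \frac{263583}{416}$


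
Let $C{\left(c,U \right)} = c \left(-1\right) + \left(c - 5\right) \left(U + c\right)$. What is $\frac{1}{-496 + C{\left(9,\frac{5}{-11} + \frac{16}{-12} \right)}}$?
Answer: $- \frac{33}{15713} \approx -0.0021002$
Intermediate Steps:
$C{\left(c,U \right)} = - c + \left(-5 + c\right) \left(U + c\right)$
$\frac{1}{-496 + C{\left(9,\frac{5}{-11} + \frac{16}{-12} \right)}} = \frac{1}{-496 + \left(9^{2} - 54 - 5 \left(\frac{5}{-11} + \frac{16}{-12}\right) + \left(\frac{5}{-11} + \frac{16}{-12}\right) 9\right)} = \frac{1}{-496 + \left(81 - 54 - 5 \left(5 \left(- \frac{1}{11}\right) + 16 \left(- \frac{1}{12}\right)\right) + \left(5 \left(- \frac{1}{11}\right) + 16 \left(- \frac{1}{12}\right)\right) 9\right)} = \frac{1}{-496 + \left(81 - 54 - 5 \left(- \frac{5}{11} - \frac{4}{3}\right) + \left(- \frac{5}{11} - \frac{4}{3}\right) 9\right)} = \frac{1}{-496 - - \frac{655}{33}} = \frac{1}{-496 + \left(81 - 54 + \frac{295}{33} - \frac{177}{11}\right)} = \frac{1}{-496 + \frac{655}{33}} = \frac{1}{- \frac{15713}{33}} = - \frac{33}{15713}$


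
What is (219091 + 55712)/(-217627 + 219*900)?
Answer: -274803/20527 ≈ -13.387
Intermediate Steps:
(219091 + 55712)/(-217627 + 219*900) = 274803/(-217627 + 197100) = 274803/(-20527) = 274803*(-1/20527) = -274803/20527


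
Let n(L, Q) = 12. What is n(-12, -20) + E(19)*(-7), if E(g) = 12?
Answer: -72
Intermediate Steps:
n(-12, -20) + E(19)*(-7) = 12 + 12*(-7) = 12 - 84 = -72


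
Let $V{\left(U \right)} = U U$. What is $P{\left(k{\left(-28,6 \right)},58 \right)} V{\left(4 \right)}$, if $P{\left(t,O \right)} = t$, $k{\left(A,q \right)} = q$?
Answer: $96$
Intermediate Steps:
$V{\left(U \right)} = U^{2}$
$P{\left(k{\left(-28,6 \right)},58 \right)} V{\left(4 \right)} = 6 \cdot 4^{2} = 6 \cdot 16 = 96$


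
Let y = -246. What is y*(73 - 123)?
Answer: 12300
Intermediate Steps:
y*(73 - 123) = -246*(73 - 123) = -246*(-50) = 12300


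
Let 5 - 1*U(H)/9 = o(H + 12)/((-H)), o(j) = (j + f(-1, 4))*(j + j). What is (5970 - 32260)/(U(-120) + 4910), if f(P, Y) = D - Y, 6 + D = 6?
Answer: -131450/15703 ≈ -8.3710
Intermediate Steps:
D = 0 (D = -6 + 6 = 0)
f(P, Y) = -Y (f(P, Y) = 0 - Y = -Y)
o(j) = 2*j*(-4 + j) (o(j) = (j - 1*4)*(j + j) = (j - 4)*(2*j) = (-4 + j)*(2*j) = 2*j*(-4 + j))
U(H) = 45 + 18*(8 + H)*(12 + H)/H (U(H) = 45 - 9*2*(H + 12)*(-4 + (H + 12))/((-H)) = 45 - 9*2*(12 + H)*(-4 + (12 + H))*(-1/H) = 45 - 9*2*(12 + H)*(8 + H)*(-1/H) = 45 - 9*2*(8 + H)*(12 + H)*(-1/H) = 45 - (-18)*(8 + H)*(12 + H)/H = 45 + 18*(8 + H)*(12 + H)/H)
(5970 - 32260)/(U(-120) + 4910) = (5970 - 32260)/((405 + 18*(-120) + 1728/(-120)) + 4910) = -26290/((405 - 2160 + 1728*(-1/120)) + 4910) = -26290/((405 - 2160 - 72/5) + 4910) = -26290/(-8847/5 + 4910) = -26290/15703/5 = -26290*5/15703 = -131450/15703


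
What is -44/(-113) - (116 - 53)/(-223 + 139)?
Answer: 515/452 ≈ 1.1394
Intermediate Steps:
-44/(-113) - (116 - 53)/(-223 + 139) = -44*(-1/113) - 63/(-84) = 44/113 - 63*(-1)/84 = 44/113 - 1*(-3/4) = 44/113 + 3/4 = 515/452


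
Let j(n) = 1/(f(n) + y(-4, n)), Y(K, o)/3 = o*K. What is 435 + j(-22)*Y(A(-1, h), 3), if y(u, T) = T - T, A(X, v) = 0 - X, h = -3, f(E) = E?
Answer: 9561/22 ≈ 434.59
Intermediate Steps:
A(X, v) = -X
Y(K, o) = 3*K*o (Y(K, o) = 3*(o*K) = 3*(K*o) = 3*K*o)
y(u, T) = 0
j(n) = 1/n (j(n) = 1/(n + 0) = 1/n)
435 + j(-22)*Y(A(-1, h), 3) = 435 + (3*(-1*(-1))*3)/(-22) = 435 - 3*3/22 = 435 - 1/22*9 = 435 - 9/22 = 9561/22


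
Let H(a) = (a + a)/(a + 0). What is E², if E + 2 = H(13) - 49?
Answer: 2401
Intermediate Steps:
H(a) = 2 (H(a) = (2*a)/a = 2)
E = -49 (E = -2 + (2 - 49) = -2 - 47 = -49)
E² = (-49)² = 2401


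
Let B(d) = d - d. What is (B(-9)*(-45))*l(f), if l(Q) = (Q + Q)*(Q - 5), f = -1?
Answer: 0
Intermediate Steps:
B(d) = 0
l(Q) = 2*Q*(-5 + Q) (l(Q) = (2*Q)*(-5 + Q) = 2*Q*(-5 + Q))
(B(-9)*(-45))*l(f) = (0*(-45))*(2*(-1)*(-5 - 1)) = 0*(2*(-1)*(-6)) = 0*12 = 0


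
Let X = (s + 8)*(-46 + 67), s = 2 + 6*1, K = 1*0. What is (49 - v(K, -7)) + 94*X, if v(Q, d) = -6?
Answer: 31639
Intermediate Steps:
K = 0
s = 8 (s = 2 + 6 = 8)
X = 336 (X = (8 + 8)*(-46 + 67) = 16*21 = 336)
(49 - v(K, -7)) + 94*X = (49 - 1*(-6)) + 94*336 = (49 + 6) + 31584 = 55 + 31584 = 31639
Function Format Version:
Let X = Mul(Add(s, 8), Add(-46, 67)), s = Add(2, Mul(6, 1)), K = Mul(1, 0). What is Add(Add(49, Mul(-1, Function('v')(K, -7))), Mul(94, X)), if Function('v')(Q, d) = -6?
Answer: 31639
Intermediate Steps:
K = 0
s = 8 (s = Add(2, 6) = 8)
X = 336 (X = Mul(Add(8, 8), Add(-46, 67)) = Mul(16, 21) = 336)
Add(Add(49, Mul(-1, Function('v')(K, -7))), Mul(94, X)) = Add(Add(49, Mul(-1, -6)), Mul(94, 336)) = Add(Add(49, 6), 31584) = Add(55, 31584) = 31639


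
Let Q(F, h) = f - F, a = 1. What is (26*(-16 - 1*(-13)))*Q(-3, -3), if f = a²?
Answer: -312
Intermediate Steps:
f = 1 (f = 1² = 1)
Q(F, h) = 1 - F
(26*(-16 - 1*(-13)))*Q(-3, -3) = (26*(-16 - 1*(-13)))*(1 - 1*(-3)) = (26*(-16 + 13))*(1 + 3) = (26*(-3))*4 = -78*4 = -312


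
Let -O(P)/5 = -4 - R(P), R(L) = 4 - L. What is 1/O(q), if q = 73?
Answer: -1/325 ≈ -0.0030769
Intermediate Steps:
O(P) = 40 - 5*P (O(P) = -5*(-4 - (4 - P)) = -5*(-4 + (-4 + P)) = -5*(-8 + P) = 40 - 5*P)
1/O(q) = 1/(40 - 5*73) = 1/(40 - 365) = 1/(-325) = -1/325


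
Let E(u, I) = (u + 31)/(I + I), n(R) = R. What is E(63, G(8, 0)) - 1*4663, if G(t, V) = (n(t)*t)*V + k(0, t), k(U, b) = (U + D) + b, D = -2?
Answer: -27931/6 ≈ -4655.2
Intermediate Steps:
k(U, b) = -2 + U + b (k(U, b) = (U - 2) + b = (-2 + U) + b = -2 + U + b)
G(t, V) = -2 + t + V*t² (G(t, V) = (t*t)*V + (-2 + 0 + t) = t²*V + (-2 + t) = V*t² + (-2 + t) = -2 + t + V*t²)
E(u, I) = (31 + u)/(2*I) (E(u, I) = (31 + u)/((2*I)) = (31 + u)*(1/(2*I)) = (31 + u)/(2*I))
E(63, G(8, 0)) - 1*4663 = (31 + 63)/(2*(-2 + 8 + 0*8²)) - 1*4663 = (½)*94/(-2 + 8 + 0*64) - 4663 = (½)*94/(-2 + 8 + 0) - 4663 = (½)*94/6 - 4663 = (½)*(⅙)*94 - 4663 = 47/6 - 4663 = -27931/6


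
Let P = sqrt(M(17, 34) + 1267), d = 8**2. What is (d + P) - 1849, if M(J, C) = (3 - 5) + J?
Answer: -1785 + sqrt(1282) ≈ -1749.2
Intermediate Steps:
M(J, C) = -2 + J
d = 64
P = sqrt(1282) (P = sqrt((-2 + 17) + 1267) = sqrt(15 + 1267) = sqrt(1282) ≈ 35.805)
(d + P) - 1849 = (64 + sqrt(1282)) - 1849 = -1785 + sqrt(1282)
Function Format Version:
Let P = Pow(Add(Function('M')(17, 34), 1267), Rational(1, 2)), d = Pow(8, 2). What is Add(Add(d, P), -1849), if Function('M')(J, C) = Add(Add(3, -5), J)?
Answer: Add(-1785, Pow(1282, Rational(1, 2))) ≈ -1749.2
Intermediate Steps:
Function('M')(J, C) = Add(-2, J)
d = 64
P = Pow(1282, Rational(1, 2)) (P = Pow(Add(Add(-2, 17), 1267), Rational(1, 2)) = Pow(Add(15, 1267), Rational(1, 2)) = Pow(1282, Rational(1, 2)) ≈ 35.805)
Add(Add(d, P), -1849) = Add(Add(64, Pow(1282, Rational(1, 2))), -1849) = Add(-1785, Pow(1282, Rational(1, 2)))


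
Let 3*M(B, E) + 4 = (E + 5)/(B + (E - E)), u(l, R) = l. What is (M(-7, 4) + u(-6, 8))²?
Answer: 26569/441 ≈ 60.247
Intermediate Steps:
M(B, E) = -4/3 + (5 + E)/(3*B) (M(B, E) = -4/3 + ((E + 5)/(B + (E - E)))/3 = -4/3 + ((5 + E)/(B + 0))/3 = -4/3 + ((5 + E)/B)/3 = -4/3 + (5 + E)/(3*B))
(M(-7, 4) + u(-6, 8))² = ((⅓)*(5 + 4 - 4*(-7))/(-7) - 6)² = ((⅓)*(-⅐)*(5 + 4 + 28) - 6)² = ((⅓)*(-⅐)*37 - 6)² = (-37/21 - 6)² = (-163/21)² = 26569/441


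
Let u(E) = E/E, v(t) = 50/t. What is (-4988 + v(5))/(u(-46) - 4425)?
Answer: 2489/2212 ≈ 1.1252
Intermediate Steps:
u(E) = 1
(-4988 + v(5))/(u(-46) - 4425) = (-4988 + 50/5)/(1 - 4425) = (-4988 + 50*(⅕))/(-4424) = (-4988 + 10)*(-1/4424) = -4978*(-1/4424) = 2489/2212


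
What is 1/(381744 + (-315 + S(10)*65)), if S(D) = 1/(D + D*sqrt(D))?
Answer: 13731418/5237551118999 - 26*sqrt(10)/5237551118999 ≈ 2.6217e-6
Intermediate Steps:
S(D) = 1/(D + D**(3/2))
1/(381744 + (-315 + S(10)*65)) = 1/(381744 + (-315 + 65/(10 + 10**(3/2)))) = 1/(381744 + (-315 + 65/(10 + 10*sqrt(10)))) = 1/(381429 + 65/(10 + 10*sqrt(10)))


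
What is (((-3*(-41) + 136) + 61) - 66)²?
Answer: 64516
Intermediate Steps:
(((-3*(-41) + 136) + 61) - 66)² = (((123 + 136) + 61) - 66)² = ((259 + 61) - 66)² = (320 - 66)² = 254² = 64516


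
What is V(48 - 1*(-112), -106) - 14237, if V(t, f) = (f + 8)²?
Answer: -4633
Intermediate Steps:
V(t, f) = (8 + f)²
V(48 - 1*(-112), -106) - 14237 = (8 - 106)² - 14237 = (-98)² - 14237 = 9604 - 14237 = -4633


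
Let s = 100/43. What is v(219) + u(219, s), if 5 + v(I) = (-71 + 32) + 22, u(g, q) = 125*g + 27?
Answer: 27380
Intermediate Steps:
s = 100/43 (s = 100*(1/43) = 100/43 ≈ 2.3256)
u(g, q) = 27 + 125*g
v(I) = -22 (v(I) = -5 + ((-71 + 32) + 22) = -5 + (-39 + 22) = -5 - 17 = -22)
v(219) + u(219, s) = -22 + (27 + 125*219) = -22 + (27 + 27375) = -22 + 27402 = 27380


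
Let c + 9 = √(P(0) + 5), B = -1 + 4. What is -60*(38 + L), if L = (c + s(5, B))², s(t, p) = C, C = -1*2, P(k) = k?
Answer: -9840 + 1320*√5 ≈ -6888.4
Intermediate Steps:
C = -2
B = 3
s(t, p) = -2
c = -9 + √5 (c = -9 + √(0 + 5) = -9 + √5 ≈ -6.7639)
L = (-11 + √5)² (L = ((-9 + √5) - 2)² = (-11 + √5)² ≈ 76.807)
-60*(38 + L) = -60*(38 + (11 - √5)²) = -2280 - 60*(11 - √5)²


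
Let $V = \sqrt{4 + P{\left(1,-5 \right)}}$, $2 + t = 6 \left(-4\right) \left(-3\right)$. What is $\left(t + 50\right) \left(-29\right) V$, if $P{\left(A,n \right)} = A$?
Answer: $- 3480 \sqrt{5} \approx -7781.5$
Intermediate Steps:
$t = 70$ ($t = -2 + 6 \left(-4\right) \left(-3\right) = -2 - -72 = -2 + 72 = 70$)
$V = \sqrt{5}$ ($V = \sqrt{4 + 1} = \sqrt{5} \approx 2.2361$)
$\left(t + 50\right) \left(-29\right) V = \left(70 + 50\right) \left(-29\right) \sqrt{5} = 120 \left(-29\right) \sqrt{5} = - 3480 \sqrt{5}$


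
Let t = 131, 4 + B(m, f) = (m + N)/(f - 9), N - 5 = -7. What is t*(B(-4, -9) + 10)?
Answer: 2489/3 ≈ 829.67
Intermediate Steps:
N = -2 (N = 5 - 7 = -2)
B(m, f) = -4 + (-2 + m)/(-9 + f) (B(m, f) = -4 + (m - 2)/(f - 9) = -4 + (-2 + m)/(-9 + f))
t*(B(-4, -9) + 10) = 131*((34 - 4 - 4*(-9))/(-9 - 9) + 10) = 131*((34 - 4 + 36)/(-18) + 10) = 131*(-1/18*66 + 10) = 131*(-11/3 + 10) = 131*(19/3) = 2489/3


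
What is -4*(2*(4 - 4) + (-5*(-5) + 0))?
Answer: -100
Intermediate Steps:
-4*(2*(4 - 4) + (-5*(-5) + 0)) = -4*(2*0 + (25 + 0)) = -4*(0 + 25) = -4*25 = -100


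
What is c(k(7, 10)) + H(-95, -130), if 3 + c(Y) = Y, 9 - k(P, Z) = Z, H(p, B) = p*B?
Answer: 12346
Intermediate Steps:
H(p, B) = B*p
k(P, Z) = 9 - Z
c(Y) = -3 + Y
c(k(7, 10)) + H(-95, -130) = (-3 + (9 - 1*10)) - 130*(-95) = (-3 + (9 - 10)) + 12350 = (-3 - 1) + 12350 = -4 + 12350 = 12346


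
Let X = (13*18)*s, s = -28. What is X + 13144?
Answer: 6592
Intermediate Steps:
X = -6552 (X = (13*18)*(-28) = 234*(-28) = -6552)
X + 13144 = -6552 + 13144 = 6592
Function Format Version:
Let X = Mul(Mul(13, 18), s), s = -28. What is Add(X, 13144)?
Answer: 6592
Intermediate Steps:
X = -6552 (X = Mul(Mul(13, 18), -28) = Mul(234, -28) = -6552)
Add(X, 13144) = Add(-6552, 13144) = 6592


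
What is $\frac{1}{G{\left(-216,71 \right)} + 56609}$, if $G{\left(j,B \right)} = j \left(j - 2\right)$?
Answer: $\frac{1}{103697} \approx 9.6435 \cdot 10^{-6}$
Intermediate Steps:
$G{\left(j,B \right)} = j \left(-2 + j\right)$
$\frac{1}{G{\left(-216,71 \right)} + 56609} = \frac{1}{- 216 \left(-2 - 216\right) + 56609} = \frac{1}{\left(-216\right) \left(-218\right) + 56609} = \frac{1}{47088 + 56609} = \frac{1}{103697}$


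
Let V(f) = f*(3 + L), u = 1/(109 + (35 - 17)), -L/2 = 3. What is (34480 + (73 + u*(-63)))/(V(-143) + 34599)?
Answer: 1097042/1112139 ≈ 0.98643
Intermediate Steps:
L = -6 (L = -2*3 = -6)
u = 1/127 (u = 1/(109 + 18) = 1/127 ≈ 0.0078740)
V(f) = -3*f (V(f) = f*(3 - 6) = f*(-3) = -3*f)
(34480 + (73 + u*(-63)))/(V(-143) + 34599) = (34480 + (73 + (1/127)*(-63)))/(-3*(-143) + 34599) = (34480 + (73 - 63/127))/(429 + 34599) = (34480 + 9208/127)/35028 = (4388168/127)*(1/35028) = 1097042/1112139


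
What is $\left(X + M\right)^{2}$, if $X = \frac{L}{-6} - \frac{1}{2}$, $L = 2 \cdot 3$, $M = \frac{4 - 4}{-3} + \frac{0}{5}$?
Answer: $\frac{9}{4} \approx 2.25$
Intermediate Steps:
$M = 0$ ($M = \left(4 - 4\right) \left(- \frac{1}{3}\right) + 0 \cdot \frac{1}{5} = 0 \left(- \frac{1}{3}\right) + 0 = 0 + 0 = 0$)
$L = 6$
$X = - \frac{3}{2}$ ($X = \frac{6}{-6} - \frac{1}{2} = 6 \left(- \frac{1}{6}\right) - \frac{1}{2} = -1 - \frac{1}{2} = - \frac{3}{2} \approx -1.5$)
$\left(X + M\right)^{2} = \left(- \frac{3}{2} + 0\right)^{2} = \left(- \frac{3}{2}\right)^{2} = \frac{9}{4}$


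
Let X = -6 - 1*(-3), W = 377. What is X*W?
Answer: -1131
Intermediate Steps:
X = -3 (X = -6 + 3 = -3)
X*W = -3*377 = -1131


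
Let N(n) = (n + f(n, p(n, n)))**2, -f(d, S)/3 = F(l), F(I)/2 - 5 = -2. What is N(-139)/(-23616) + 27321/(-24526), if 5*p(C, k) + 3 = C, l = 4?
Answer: -624877055/289603008 ≈ -2.1577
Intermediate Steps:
p(C, k) = -3/5 + C/5
F(I) = 6 (F(I) = 10 + 2*(-2) = 10 - 4 = 6)
f(d, S) = -18 (f(d, S) = -3*6 = -18)
N(n) = (-18 + n)**2 (N(n) = (n - 18)**2 = (-18 + n)**2)
N(-139)/(-23616) + 27321/(-24526) = (-18 - 139)**2/(-23616) + 27321/(-24526) = (-157)**2*(-1/23616) + 27321*(-1/24526) = 24649*(-1/23616) - 27321/24526 = -24649/23616 - 27321/24526 = -624877055/289603008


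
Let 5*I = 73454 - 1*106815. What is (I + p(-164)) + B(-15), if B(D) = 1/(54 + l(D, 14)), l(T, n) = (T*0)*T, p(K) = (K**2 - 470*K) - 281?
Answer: 26196161/270 ≈ 97023.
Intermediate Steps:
p(K) = -281 + K**2 - 470*K
I = -33361/5 (I = (73454 - 1*106815)/5 = (73454 - 106815)/5 = (1/5)*(-33361) = -33361/5 ≈ -6672.2)
l(T, n) = 0 (l(T, n) = 0*T = 0)
B(D) = 1/54 (B(D) = 1/(54 + 0) = 1/54)
(I + p(-164)) + B(-15) = (-33361/5 + (-281 + (-164)**2 - 470*(-164))) + 1/54 = (-33361/5 + (-281 + 26896 + 77080)) + 1/54 = (-33361/5 + 103695) + 1/54 = 485114/5 + 1/54 = 26196161/270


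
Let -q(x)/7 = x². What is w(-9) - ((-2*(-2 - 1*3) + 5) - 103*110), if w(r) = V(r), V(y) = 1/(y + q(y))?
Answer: 6517439/576 ≈ 11315.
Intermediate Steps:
q(x) = -7*x²
V(y) = 1/(y - 7*y²)
w(r) = -1/(r*(-1 + 7*r))
w(-9) - ((-2*(-2 - 1*3) + 5) - 103*110) = -1/(-9*(-1 + 7*(-9))) - ((-2*(-2 - 1*3) + 5) - 103*110) = -1*(-⅑)/(-1 - 63) - ((-2*(-2 - 3) + 5) - 11330) = -1*(-⅑)/(-64) - ((-2*(-5) + 5) - 11330) = -1*(-⅑)*(-1/64) - ((10 + 5) - 11330) = -1/576 - (15 - 11330) = -1/576 - 1*(-11315) = -1/576 + 11315 = 6517439/576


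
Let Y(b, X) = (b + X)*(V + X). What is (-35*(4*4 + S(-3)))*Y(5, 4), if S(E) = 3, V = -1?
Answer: -17955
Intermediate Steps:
Y(b, X) = (-1 + X)*(X + b) (Y(b, X) = (b + X)*(-1 + X) = (X + b)*(-1 + X) = (-1 + X)*(X + b))
(-35*(4*4 + S(-3)))*Y(5, 4) = (-35*(4*4 + 3))*(4**2 - 1*4 - 1*5 + 4*5) = (-35*(16 + 3))*(16 - 4 - 5 + 20) = -35*19*27 = -665*27 = -17955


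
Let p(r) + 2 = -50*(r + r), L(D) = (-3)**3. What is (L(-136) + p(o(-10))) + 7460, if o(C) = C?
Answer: 8431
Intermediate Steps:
L(D) = -27
p(r) = -2 - 100*r (p(r) = -2 - 50*(r + r) = -2 - 100*r)
(L(-136) + p(o(-10))) + 7460 = (-27 + (-2 - 100*(-10))) + 7460 = (-27 + (-2 + 1000)) + 7460 = (-27 + 998) + 7460 = 971 + 7460 = 8431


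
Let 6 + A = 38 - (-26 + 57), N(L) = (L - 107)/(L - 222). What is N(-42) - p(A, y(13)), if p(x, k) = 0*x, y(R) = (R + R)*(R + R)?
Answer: 149/264 ≈ 0.56439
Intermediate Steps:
y(R) = 4*R² (y(R) = (2*R)*(2*R) = 4*R²)
N(L) = (-107 + L)/(-222 + L)
A = 1 (A = -6 + (38 - (-26 + 57)) = -6 + (38 - 1*31) = -6 + (38 - 31) = -6 + 7 = 1)
p(x, k) = 0
N(-42) - p(A, y(13)) = (-107 - 42)/(-222 - 42) - 1*0 = -149/(-264) + 0 = -1/264*(-149) + 0 = 149/264 + 0 = 149/264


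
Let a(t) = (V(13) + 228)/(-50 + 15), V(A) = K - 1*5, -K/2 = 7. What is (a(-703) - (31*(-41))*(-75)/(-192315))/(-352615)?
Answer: 2457164/158230692025 ≈ 1.5529e-5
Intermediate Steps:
K = -14 (K = -2*7 = -14)
V(A) = -19 (V(A) = -14 - 1*5 = -14 - 5 = -19)
a(t) = -209/35 (a(t) = (-19 + 228)/(-50 + 15) = 209/(-35) = 209*(-1/35) = -209/35)
(a(-703) - (31*(-41))*(-75)/(-192315))/(-352615) = (-209/35 - (31*(-41))*(-75)/(-192315))/(-352615) = (-209/35 - (-1271*(-75))*(-1)/192315)*(-1/352615) = (-209/35 - 95325*(-1)/192315)*(-1/352615) = (-209/35 - 1*(-6355/12821))*(-1/352615) = (-209/35 + 6355/12821)*(-1/352615) = -2457164/448735*(-1/352615) = 2457164/158230692025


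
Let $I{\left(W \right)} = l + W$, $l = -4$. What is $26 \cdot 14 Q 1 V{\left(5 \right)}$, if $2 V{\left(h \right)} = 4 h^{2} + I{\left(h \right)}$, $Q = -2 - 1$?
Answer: $-55146$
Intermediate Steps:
$I{\left(W \right)} = -4 + W$
$Q = -3$ ($Q = -2 - 1 = -3$)
$V{\left(h \right)} = -2 + \frac{h}{2} + 2 h^{2}$ ($V{\left(h \right)} = \frac{4 h^{2} + \left(-4 + h\right)}{2} = \frac{-4 + h + 4 h^{2}}{2} = -2 + \frac{h}{2} + 2 h^{2}$)
$26 \cdot 14 Q 1 V{\left(5 \right)} = 26 \cdot 14 \left(-3\right) 1 \left(-2 + \frac{1}{2} \cdot 5 + 2 \cdot 5^{2}\right) = 364 \left(- 3 \left(-2 + \frac{5}{2} + 2 \cdot 25\right)\right) = 364 \left(- 3 \left(-2 + \frac{5}{2} + 50\right)\right) = 364 \left(\left(-3\right) \frac{101}{2}\right) = 364 \left(- \frac{303}{2}\right) = -55146$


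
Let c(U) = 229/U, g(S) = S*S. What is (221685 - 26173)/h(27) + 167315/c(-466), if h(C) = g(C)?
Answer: -56794475662/166941 ≈ -3.4021e+5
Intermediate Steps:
g(S) = S²
h(C) = C²
(221685 - 26173)/h(27) + 167315/c(-466) = (221685 - 26173)/(27²) + 167315/((229/(-466))) = 195512/729 + 167315/((229*(-1/466))) = 195512*(1/729) + 167315/(-229/466) = 195512/729 + 167315*(-466/229) = 195512/729 - 77968790/229 = -56794475662/166941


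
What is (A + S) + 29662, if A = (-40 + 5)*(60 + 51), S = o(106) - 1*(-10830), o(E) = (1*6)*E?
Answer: 37243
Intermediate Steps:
o(E) = 6*E
S = 11466 (S = 6*106 - 1*(-10830) = 636 + 10830 = 11466)
A = -3885 (A = -35*111 = -3885)
(A + S) + 29662 = (-3885 + 11466) + 29662 = 7581 + 29662 = 37243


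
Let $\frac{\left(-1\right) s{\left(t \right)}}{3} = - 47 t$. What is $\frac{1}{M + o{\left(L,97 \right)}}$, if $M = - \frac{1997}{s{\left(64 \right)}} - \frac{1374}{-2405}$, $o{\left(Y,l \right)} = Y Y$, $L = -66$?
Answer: $\frac{21702720}{94544644511} \approx 0.00022955$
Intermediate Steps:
$s{\left(t \right)} = 141 t$ ($s{\left(t \right)} = - 3 \left(- 47 t\right) = 141 t$)
$o{\left(Y,l \right)} = Y^{2}$
$M = \frac{7596191}{21702720}$ ($M = - \frac{1997}{141 \cdot 64} - \frac{1374}{-2405} = - \frac{1997}{9024} - - \frac{1374}{2405} = \left(-1997\right) \frac{1}{9024} + \frac{1374}{2405} = - \frac{1997}{9024} + \frac{1374}{2405} = \frac{7596191}{21702720} \approx 0.35001$)
$\frac{1}{M + o{\left(L,97 \right)}} = \frac{1}{\frac{7596191}{21702720} + \left(-66\right)^{2}} = \frac{1}{\frac{7596191}{21702720} + 4356} = \frac{1}{\frac{94544644511}{21702720}} = \frac{21702720}{94544644511}$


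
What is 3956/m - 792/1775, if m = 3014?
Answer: 2317406/2674925 ≈ 0.86634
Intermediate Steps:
3956/m - 792/1775 = 3956/3014 - 792/1775 = 3956*(1/3014) - 792*1/1775 = 1978/1507 - 792/1775 = 2317406/2674925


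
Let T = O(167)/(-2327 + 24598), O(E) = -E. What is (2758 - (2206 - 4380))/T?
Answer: -109840572/167 ≈ -6.5773e+5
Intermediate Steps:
T = -167/22271 (T = (-1*167)/(-2327 + 24598) = -167/22271 ≈ -0.0074985)
(2758 - (2206 - 4380))/T = (2758 - (2206 - 4380))/(-167/22271) = (2758 - 1*(-2174))*(-22271/167) = (2758 + 2174)*(-22271/167) = 4932*(-22271/167) = -109840572/167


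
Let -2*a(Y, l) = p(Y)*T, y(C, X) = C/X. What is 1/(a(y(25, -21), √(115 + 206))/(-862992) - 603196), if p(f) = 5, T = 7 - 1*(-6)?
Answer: -132768/80085126523 ≈ -1.6578e-6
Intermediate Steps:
T = 13 (T = 7 + 6 = 13)
a(Y, l) = -65/2 (a(Y, l) = -5*13/2 = -½*65 = -65/2)
1/(a(y(25, -21), √(115 + 206))/(-862992) - 603196) = 1/(-65/2/(-862992) - 603196) = 1/(-65/2*(-1/862992) - 603196) = 1/(5/132768 - 603196) = 1/(-80085126523/132768) = -132768/80085126523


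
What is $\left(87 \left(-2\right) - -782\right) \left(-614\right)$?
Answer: $-373312$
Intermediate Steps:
$\left(87 \left(-2\right) - -782\right) \left(-614\right) = \left(-174 + 782\right) \left(-614\right) = 608 \left(-614\right) = -373312$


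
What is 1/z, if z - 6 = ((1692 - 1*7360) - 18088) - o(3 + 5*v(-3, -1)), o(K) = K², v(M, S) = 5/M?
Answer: -9/214006 ≈ -4.2055e-5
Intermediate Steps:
z = -214006/9 (z = 6 + (((1692 - 1*7360) - 18088) - (3 + 5*(5/(-3)))²) = 6 + (((1692 - 7360) - 18088) - (3 + 5*(5*(-⅓)))²) = 6 + ((-5668 - 18088) - (3 + 5*(-5/3))²) = 6 + (-23756 - (3 - 25/3)²) = 6 + (-23756 - (-16/3)²) = 6 + (-23756 - 1*256/9) = 6 + (-23756 - 256/9) = 6 - 214060/9 = -214006/9 ≈ -23778.)
1/z = 1/(-214006/9) = -9/214006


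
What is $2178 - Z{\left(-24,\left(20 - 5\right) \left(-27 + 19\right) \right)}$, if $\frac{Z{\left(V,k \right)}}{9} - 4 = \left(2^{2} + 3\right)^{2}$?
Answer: $1701$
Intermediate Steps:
$Z{\left(V,k \right)} = 477$ ($Z{\left(V,k \right)} = 36 + 9 \left(2^{2} + 3\right)^{2} = 36 + 9 \left(4 + 3\right)^{2} = 36 + 9 \cdot 7^{2} = 36 + 9 \cdot 49 = 36 + 441 = 477$)
$2178 - Z{\left(-24,\left(20 - 5\right) \left(-27 + 19\right) \right)} = 2178 - 477 = 1701$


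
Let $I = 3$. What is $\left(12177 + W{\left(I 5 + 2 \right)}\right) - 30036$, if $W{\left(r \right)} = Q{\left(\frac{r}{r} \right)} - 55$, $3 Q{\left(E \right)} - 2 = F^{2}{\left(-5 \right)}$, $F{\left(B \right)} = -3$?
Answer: $- \frac{53731}{3} \approx -17910.0$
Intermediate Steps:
$Q{\left(E \right)} = \frac{11}{3}$ ($Q{\left(E \right)} = \frac{2}{3} + \frac{\left(-3\right)^{2}}{3} = \frac{2}{3} + \frac{1}{3} \cdot 9 = \frac{2}{3} + 3 = \frac{11}{3}$)
$W{\left(r \right)} = - \frac{154}{3}$ ($W{\left(r \right)} = \frac{11}{3} - 55 = - \frac{154}{3}$)
$\left(12177 + W{\left(I 5 + 2 \right)}\right) - 30036 = \left(12177 - \frac{154}{3}\right) - 30036 = \frac{36377}{3} - 30036 = - \frac{53731}{3}$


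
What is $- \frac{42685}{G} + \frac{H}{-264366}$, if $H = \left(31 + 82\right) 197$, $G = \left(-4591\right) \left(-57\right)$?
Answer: $- \frac{300173281}{1213704306} \approx -0.24732$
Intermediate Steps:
$G = 261687$
$H = 22261$ ($H = 113 \cdot 197 = 22261$)
$- \frac{42685}{G} + \frac{H}{-264366} = - \frac{42685}{261687} + \frac{22261}{-264366} = \left(-42685\right) \frac{1}{261687} + 22261 \left(- \frac{1}{264366}\right) = - \frac{42685}{261687} - \frac{22261}{264366} = - \frac{300173281}{1213704306}$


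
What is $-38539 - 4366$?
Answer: $-42905$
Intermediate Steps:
$-38539 - 4366 = -42905$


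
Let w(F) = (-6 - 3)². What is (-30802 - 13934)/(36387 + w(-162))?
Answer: -3728/3039 ≈ -1.2267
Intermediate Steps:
w(F) = 81 (w(F) = (-9)² = 81)
(-30802 - 13934)/(36387 + w(-162)) = (-30802 - 13934)/(36387 + 81) = -44736/36468 = -44736*1/36468 = -3728/3039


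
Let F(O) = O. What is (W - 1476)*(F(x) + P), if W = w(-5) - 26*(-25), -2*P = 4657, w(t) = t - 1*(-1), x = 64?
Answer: 1879535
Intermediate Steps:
w(t) = 1 + t (w(t) = t + 1 = 1 + t)
P = -4657/2 (P = -½*4657 = -4657/2 ≈ -2328.5)
W = 646 (W = (1 - 5) - 26*(-25) = -4 + 650 = 646)
(W - 1476)*(F(x) + P) = (646 - 1476)*(64 - 4657/2) = -830*(-4529/2) = 1879535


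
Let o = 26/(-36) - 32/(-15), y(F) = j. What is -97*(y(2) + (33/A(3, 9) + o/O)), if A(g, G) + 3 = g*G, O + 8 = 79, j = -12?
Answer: 26293499/25560 ≈ 1028.7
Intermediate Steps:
y(F) = -12
O = 71 (O = -8 + 79 = 71)
o = 127/90 (o = 26*(-1/36) - 32*(-1/15) = -13/18 + 32/15 = 127/90 ≈ 1.4111)
A(g, G) = -3 + G*g (A(g, G) = -3 + g*G = -3 + G*g)
-97*(y(2) + (33/A(3, 9) + o/O)) = -97*(-12 + (33/(-3 + 9*3) + (127/90)/71)) = -97*(-12 + (33/(-3 + 27) + (127/90)*(1/71))) = -97*(-12 + (33/24 + 127/6390)) = -97*(-12 + (33*(1/24) + 127/6390)) = -97*(-12 + (11/8 + 127/6390)) = -97*(-12 + 35653/25560) = -97*(-271067/25560) = 26293499/25560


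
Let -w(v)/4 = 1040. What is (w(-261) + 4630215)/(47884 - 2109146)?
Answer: -660865/294466 ≈ -2.2443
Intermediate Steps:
w(v) = -4160 (w(v) = -4*1040 = -4160)
(w(-261) + 4630215)/(47884 - 2109146) = (-4160 + 4630215)/(47884 - 2109146) = 4626055/(-2061262) = 4626055*(-1/2061262) = -660865/294466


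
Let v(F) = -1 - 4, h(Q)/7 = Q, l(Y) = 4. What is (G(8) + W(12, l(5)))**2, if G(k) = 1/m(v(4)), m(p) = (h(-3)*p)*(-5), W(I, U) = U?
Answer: 4405801/275625 ≈ 15.985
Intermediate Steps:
h(Q) = 7*Q
v(F) = -5
m(p) = 105*p (m(p) = ((7*(-3))*p)*(-5) = -21*p*(-5) = 105*p)
G(k) = -1/525 (G(k) = 1/(105*(-5)) = 1/(-525) = -1/525)
(G(8) + W(12, l(5)))**2 = (-1/525 + 4)**2 = (2099/525)**2 = 4405801/275625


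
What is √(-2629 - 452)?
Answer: I*√3081 ≈ 55.507*I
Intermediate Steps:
√(-2629 - 452) = √(-3081) = I*√3081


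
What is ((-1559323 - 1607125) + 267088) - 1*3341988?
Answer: -6241348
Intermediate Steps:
((-1559323 - 1607125) + 267088) - 1*3341988 = (-3166448 + 267088) - 3341988 = -2899360 - 3341988 = -6241348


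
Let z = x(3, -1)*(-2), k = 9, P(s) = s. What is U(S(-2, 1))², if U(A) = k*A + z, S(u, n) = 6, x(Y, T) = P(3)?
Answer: 2304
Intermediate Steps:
x(Y, T) = 3
z = -6 (z = 3*(-2) = -6)
U(A) = -6 + 9*A (U(A) = 9*A - 6 = -6 + 9*A)
U(S(-2, 1))² = (-6 + 9*6)² = (-6 + 54)² = 48² = 2304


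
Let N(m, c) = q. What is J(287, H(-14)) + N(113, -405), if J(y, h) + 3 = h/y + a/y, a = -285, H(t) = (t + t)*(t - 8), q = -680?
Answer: -195690/287 ≈ -681.85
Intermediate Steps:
H(t) = 2*t*(-8 + t) (H(t) = (2*t)*(-8 + t) = 2*t*(-8 + t))
N(m, c) = -680
J(y, h) = -3 - 285/y + h/y (J(y, h) = -3 + (h/y - 285/y) = -3 + (-285/y + h/y) = -3 - 285/y + h/y)
J(287, H(-14)) + N(113, -405) = (-285 + 2*(-14)*(-8 - 14) - 3*287)/287 - 680 = (-285 + 2*(-14)*(-22) - 861)/287 - 680 = (-285 + 616 - 861)/287 - 680 = (1/287)*(-530) - 680 = -530/287 - 680 = -195690/287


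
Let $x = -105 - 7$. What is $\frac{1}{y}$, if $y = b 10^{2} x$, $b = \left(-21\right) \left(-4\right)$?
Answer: $- \frac{1}{940800} \approx -1.0629 \cdot 10^{-6}$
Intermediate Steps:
$x = -112$
$b = 84$
$y = -940800$ ($y = 84 \cdot 10^{2} \left(-112\right) = 84 \cdot 100 \left(-112\right) = 8400 \left(-112\right) = -940800$)
$\frac{1}{y} = \frac{1}{-940800} = - \frac{1}{940800}$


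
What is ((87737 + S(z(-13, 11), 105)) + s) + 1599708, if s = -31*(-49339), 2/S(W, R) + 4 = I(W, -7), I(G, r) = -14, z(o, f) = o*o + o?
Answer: 28952585/9 ≈ 3.2170e+6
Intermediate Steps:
z(o, f) = o + o² (z(o, f) = o² + o = o + o²)
S(W, R) = -⅑ (S(W, R) = 2/(-4 - 14) = 2/(-18) = 2*(-1/18) = -⅑)
s = 1529509
((87737 + S(z(-13, 11), 105)) + s) + 1599708 = ((87737 - ⅑) + 1529509) + 1599708 = (789632/9 + 1529509) + 1599708 = 14555213/9 + 1599708 = 28952585/9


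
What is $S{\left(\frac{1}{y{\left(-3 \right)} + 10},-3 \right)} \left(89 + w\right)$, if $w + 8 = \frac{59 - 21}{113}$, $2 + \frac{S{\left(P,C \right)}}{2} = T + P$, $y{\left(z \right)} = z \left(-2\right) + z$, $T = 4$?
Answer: $\frac{38178}{113} \approx 337.86$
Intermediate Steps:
$y{\left(z \right)} = - z$ ($y{\left(z \right)} = - 2 z + z = - z$)
$S{\left(P,C \right)} = 4 + 2 P$ ($S{\left(P,C \right)} = -4 + 2 \left(4 + P\right) = -4 + \left(8 + 2 P\right) = 4 + 2 P$)
$w = - \frac{866}{113}$ ($w = -8 + \frac{59 - 21}{113} = -8 + 38 \cdot \frac{1}{113} = -8 + \frac{38}{113} = - \frac{866}{113} \approx -7.6637$)
$S{\left(\frac{1}{y{\left(-3 \right)} + 10},-3 \right)} \left(89 + w\right) = \left(4 + \frac{2}{\left(-1\right) \left(-3\right) + 10}\right) \left(89 - \frac{866}{113}\right) = \left(4 + \frac{2}{3 + 10}\right) \frac{9191}{113} = \left(4 + \frac{2}{13}\right) \frac{9191}{113} = \frac{54}{13} \cdot \frac{9191}{113} = \frac{38178}{113}$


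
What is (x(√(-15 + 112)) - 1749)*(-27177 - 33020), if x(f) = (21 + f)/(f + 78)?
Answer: 630245855234/5987 - 3431229*√97/5987 ≈ 1.0526e+8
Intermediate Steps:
x(f) = (21 + f)/(78 + f)
(x(√(-15 + 112)) - 1749)*(-27177 - 33020) = ((21 + √(-15 + 112))/(78 + √(-15 + 112)) - 1749)*(-27177 - 33020) = ((21 + √97)/(78 + √97) - 1749)*(-60197) = (-1749 + (21 + √97)/(78 + √97))*(-60197) = 105284553 - 60197*(21 + √97)/(78 + √97)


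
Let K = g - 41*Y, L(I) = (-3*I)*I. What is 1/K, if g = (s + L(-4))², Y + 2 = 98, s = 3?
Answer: -1/1911 ≈ -0.00052329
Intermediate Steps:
L(I) = -3*I²
Y = 96 (Y = -2 + 98 = 96)
g = 2025 (g = (3 - 3*(-4)²)² = (3 - 3*16)² = (3 - 48)² = (-45)² = 2025)
K = -1911 (K = 2025 - 41*96 = 2025 - 3936 = -1911)
1/K = 1/(-1911) = -1/1911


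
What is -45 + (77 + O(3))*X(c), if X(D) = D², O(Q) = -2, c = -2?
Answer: 255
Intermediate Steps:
-45 + (77 + O(3))*X(c) = -45 + (77 - 2)*(-2)² = -45 + 75*4 = -45 + 300 = 255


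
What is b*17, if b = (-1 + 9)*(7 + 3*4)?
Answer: 2584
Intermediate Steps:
b = 152 (b = 8*(7 + 12) = 8*19 = 152)
b*17 = 152*17 = 2584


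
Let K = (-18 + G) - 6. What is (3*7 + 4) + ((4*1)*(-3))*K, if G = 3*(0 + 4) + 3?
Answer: 133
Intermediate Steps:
G = 15 (G = 3*4 + 3 = 12 + 3 = 15)
K = -9 (K = (-18 + 15) - 6 = -3 - 6 = -9)
(3*7 + 4) + ((4*1)*(-3))*K = (3*7 + 4) + ((4*1)*(-3))*(-9) = (21 + 4) + (4*(-3))*(-9) = 25 - 12*(-9) = 25 + 108 = 133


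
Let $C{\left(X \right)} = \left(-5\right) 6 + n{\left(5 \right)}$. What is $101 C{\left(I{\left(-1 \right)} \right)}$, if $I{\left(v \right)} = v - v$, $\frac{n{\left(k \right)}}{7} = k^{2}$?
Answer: $14645$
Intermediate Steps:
$n{\left(k \right)} = 7 k^{2}$
$I{\left(v \right)} = 0$
$C{\left(X \right)} = 145$ ($C{\left(X \right)} = \left(-5\right) 6 + 7 \cdot 5^{2} = -30 + 7 \cdot 25 = -30 + 175 = 145$)
$101 C{\left(I{\left(-1 \right)} \right)} = 101 \cdot 145 = 14645$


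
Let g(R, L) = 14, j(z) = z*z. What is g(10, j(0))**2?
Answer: 196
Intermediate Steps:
j(z) = z**2
g(10, j(0))**2 = 14**2 = 196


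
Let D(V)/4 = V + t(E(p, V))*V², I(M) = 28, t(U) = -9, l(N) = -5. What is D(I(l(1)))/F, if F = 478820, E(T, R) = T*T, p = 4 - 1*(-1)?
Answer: -7028/119705 ≈ -0.058711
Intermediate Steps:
p = 5 (p = 4 + 1 = 5)
E(T, R) = T²
D(V) = -36*V² + 4*V (D(V) = 4*(V - 9*V²) = -36*V² + 4*V)
D(I(l(1)))/F = (4*28*(1 - 9*28))/478820 = (4*28*(1 - 252))*(1/478820) = (4*28*(-251))*(1/478820) = -28112*1/478820 = -7028/119705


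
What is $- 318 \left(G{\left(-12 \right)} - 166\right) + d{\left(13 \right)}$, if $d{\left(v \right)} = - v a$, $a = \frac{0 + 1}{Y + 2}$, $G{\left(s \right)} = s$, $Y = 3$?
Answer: $\frac{283007}{5} \approx 56601.0$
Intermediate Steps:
$a = \frac{1}{5}$ ($a = \frac{0 + 1}{3 + 2} = 1 \cdot \frac{1}{5} = \frac{1}{5} \approx 0.2$)
$d{\left(v \right)} = - \frac{v}{5}$ ($d{\left(v \right)} = - v \frac{1}{5} = - \frac{v}{5}$)
$- 318 \left(G{\left(-12 \right)} - 166\right) + d{\left(13 \right)} = - 318 \left(-12 - 166\right) - \frac{13}{5} = \left(-318\right) \left(-178\right) - \frac{13}{5} = 56604 - \frac{13}{5} = \frac{283007}{5}$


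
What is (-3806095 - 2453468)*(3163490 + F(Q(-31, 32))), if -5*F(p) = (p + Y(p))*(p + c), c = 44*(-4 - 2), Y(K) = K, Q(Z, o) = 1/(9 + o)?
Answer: -166436491440183048/8405 ≈ -1.9802e+13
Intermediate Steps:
c = -264 (c = 44*(-6) = -264)
F(p) = -2*p*(-264 + p)/5 (F(p) = -(p + p)*(p - 264)/5 = -2*p*(-264 + p)/5)
(-3806095 - 2453468)*(3163490 + F(Q(-31, 32))) = (-3806095 - 2453468)*(3163490 + 2*(264 - 1/(9 + 32))/(5*(9 + 32))) = -6259563*(3163490 + (2/5)*(264 - 1/41)/41) = -6259563*(3163490 + (2/5)*(1/41)*(264 - 1*1/41)) = -6259563*(3163490 + (2/5)*(1/41)*(264 - 1/41)) = -6259563*(3163490 + (2/5)*(1/41)*(10823/41)) = -6259563*(3163490 + 21646/8405) = -6259563*26589155096/8405 = -166436491440183048/8405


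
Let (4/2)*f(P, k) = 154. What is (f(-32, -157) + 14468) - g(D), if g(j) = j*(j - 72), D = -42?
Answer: 9757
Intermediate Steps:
f(P, k) = 77 (f(P, k) = (½)*154 = 77)
g(j) = j*(-72 + j)
(f(-32, -157) + 14468) - g(D) = (77 + 14468) - (-42)*(-72 - 42) = 14545 - (-42)*(-114) = 14545 - 1*4788 = 14545 - 4788 = 9757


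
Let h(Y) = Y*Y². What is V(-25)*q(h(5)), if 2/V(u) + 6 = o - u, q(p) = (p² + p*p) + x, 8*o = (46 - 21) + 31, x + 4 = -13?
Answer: 31233/13 ≈ 2402.5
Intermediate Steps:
x = -17 (x = -4 - 13 = -17)
o = 7 (o = ((46 - 21) + 31)/8 = (25 + 31)/8 = (⅛)*56 = 7)
h(Y) = Y³
q(p) = -17 + 2*p² (q(p) = (p² + p*p) - 17 = (p² + p²) - 17 = 2*p² - 17 = -17 + 2*p²)
V(u) = 2/(1 - u) (V(u) = 2/(-6 + (7 - u)) = 2/(1 - u))
V(-25)*q(h(5)) = (-2/(-1 - 25))*(-17 + 2*(5³)²) = (-2/(-26))*(-17 + 2*125²) = (-2*(-1/26))*(-17 + 2*15625) = (-17 + 31250)/13 = (1/13)*31233 = 31233/13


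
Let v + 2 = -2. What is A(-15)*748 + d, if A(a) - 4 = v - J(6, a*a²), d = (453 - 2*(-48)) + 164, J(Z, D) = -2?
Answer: 2209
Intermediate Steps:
v = -4 (v = -2 - 2 = -4)
d = 713 (d = (453 + 96) + 164 = 549 + 164 = 713)
A(a) = 2 (A(a) = 4 + (-4 - 1*(-2)) = 4 + (-4 + 2) = 4 - 2 = 2)
A(-15)*748 + d = 2*748 + 713 = 1496 + 713 = 2209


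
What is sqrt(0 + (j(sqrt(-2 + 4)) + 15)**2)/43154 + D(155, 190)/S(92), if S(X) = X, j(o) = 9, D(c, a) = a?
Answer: 2050367/992542 ≈ 2.0658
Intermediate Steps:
sqrt(0 + (j(sqrt(-2 + 4)) + 15)**2)/43154 + D(155, 190)/S(92) = sqrt(0 + (9 + 15)**2)/43154 + 190/92 = sqrt(0 + 24**2)*(1/43154) + 190*(1/92) = sqrt(0 + 576)*(1/43154) + 95/46 = sqrt(576)*(1/43154) + 95/46 = 24*(1/43154) + 95/46 = 12/21577 + 95/46 = 2050367/992542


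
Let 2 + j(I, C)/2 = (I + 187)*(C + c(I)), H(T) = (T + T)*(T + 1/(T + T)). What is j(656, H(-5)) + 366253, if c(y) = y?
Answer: 1558251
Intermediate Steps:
H(T) = 2*T*(T + 1/(2*T)) (H(T) = (2*T)*(T + 1/(2*T)) = 2*T*(T + 1/(2*T)))
j(I, C) = -4 + 2*(187 + I)*(C + I) (j(I, C) = -4 + 2*((I + 187)*(C + I)) = -4 + 2*((187 + I)*(C + I)) = -4 + 2*(187 + I)*(C + I))
j(656, H(-5)) + 366253 = (-4 + 2*656² + 374*(1 + 2*(-5)²) + 374*656 + 2*(1 + 2*(-5)²)*656) + 366253 = (-4 + 2*430336 + 374*(1 + 2*25) + 245344 + 2*(1 + 2*25)*656) + 366253 = (-4 + 860672 + 374*(1 + 50) + 245344 + 2*(1 + 50)*656) + 366253 = (-4 + 860672 + 374*51 + 245344 + 2*51*656) + 366253 = (-4 + 860672 + 19074 + 245344 + 66912) + 366253 = 1191998 + 366253 = 1558251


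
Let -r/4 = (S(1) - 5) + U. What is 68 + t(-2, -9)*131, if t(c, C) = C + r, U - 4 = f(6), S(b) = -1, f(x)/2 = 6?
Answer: -6351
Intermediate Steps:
f(x) = 12 (f(x) = 2*6 = 12)
U = 16 (U = 4 + 12 = 16)
r = -40 (r = -4*((-1 - 5) + 16) = -4*(-6 + 16) = -4*10 = -40)
t(c, C) = -40 + C (t(c, C) = C - 40 = -40 + C)
68 + t(-2, -9)*131 = 68 + (-40 - 9)*131 = 68 - 49*131 = 68 - 6419 = -6351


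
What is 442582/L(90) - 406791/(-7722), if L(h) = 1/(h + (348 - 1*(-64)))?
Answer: 17329744901/78 ≈ 2.2218e+8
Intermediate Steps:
L(h) = 1/(412 + h) (L(h) = 1/(h + (348 + 64)) = 1/(h + 412) = 1/(412 + h))
442582/L(90) - 406791/(-7722) = 442582/(1/(412 + 90)) - 406791/(-7722) = 442582/(1/502) - 406791*(-1/7722) = 442582/(1/502) + 4109/78 = 442582*502 + 4109/78 = 222176164 + 4109/78 = 17329744901/78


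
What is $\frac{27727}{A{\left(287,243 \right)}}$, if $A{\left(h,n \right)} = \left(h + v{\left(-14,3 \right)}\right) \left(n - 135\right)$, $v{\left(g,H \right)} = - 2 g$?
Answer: $\frac{3961}{4860} \approx 0.81502$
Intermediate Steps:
$A{\left(h,n \right)} = \left(-135 + n\right) \left(28 + h\right)$ ($A{\left(h,n \right)} = \left(h - -28\right) \left(n - 135\right) = \left(h + 28\right) \left(-135 + n\right) = \left(28 + h\right) \left(-135 + n\right) = \left(-135 + n\right) \left(28 + h\right)$)
$\frac{27727}{A{\left(287,243 \right)}} = \frac{27727}{-3780 - 38745 + 28 \cdot 243 + 287 \cdot 243} = \frac{27727}{-3780 - 38745 + 6804 + 69741} = \frac{27727}{34020} = 27727 \cdot \frac{1}{34020} = \frac{3961}{4860}$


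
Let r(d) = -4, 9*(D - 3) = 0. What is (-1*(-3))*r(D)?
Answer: -12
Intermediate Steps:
D = 3 (D = 3 + (1/9)*0 = 3 + 0 = 3)
(-1*(-3))*r(D) = -1*(-3)*(-4) = 3*(-4) = -12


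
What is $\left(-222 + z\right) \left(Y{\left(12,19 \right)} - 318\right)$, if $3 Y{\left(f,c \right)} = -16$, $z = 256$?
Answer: $- \frac{32980}{3} \approx -10993.0$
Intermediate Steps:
$Y{\left(f,c \right)} = - \frac{16}{3}$ ($Y{\left(f,c \right)} = \frac{1}{3} \left(-16\right) = - \frac{16}{3}$)
$\left(-222 + z\right) \left(Y{\left(12,19 \right)} - 318\right) = \left(-222 + 256\right) \left(- \frac{16}{3} - 318\right) = 34 \left(- \frac{970}{3}\right) = - \frac{32980}{3}$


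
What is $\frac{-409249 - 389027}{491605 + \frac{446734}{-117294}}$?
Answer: $- \frac{11704123143}{7207733767} \approx -1.6238$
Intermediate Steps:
$\frac{-409249 - 389027}{491605 + \frac{446734}{-117294}} = - \frac{798276}{491605 + 446734 \left(- \frac{1}{117294}\right)} = - \frac{798276}{491605 - \frac{223367}{58647}} = - \frac{798276}{\frac{28830935068}{58647}} = \left(-798276\right) \frac{58647}{28830935068} = - \frac{11704123143}{7207733767}$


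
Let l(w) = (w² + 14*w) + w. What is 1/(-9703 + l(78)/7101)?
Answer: -789/7654861 ≈ -0.00010307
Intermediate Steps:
l(w) = w² + 15*w
1/(-9703 + l(78)/7101) = 1/(-9703 + (78*(15 + 78))/7101) = 1/(-9703 + (78*93)*(1/7101)) = 1/(-9703 + 7254*(1/7101)) = 1/(-9703 + 806/789) = 1/(-7654861/789) = -789/7654861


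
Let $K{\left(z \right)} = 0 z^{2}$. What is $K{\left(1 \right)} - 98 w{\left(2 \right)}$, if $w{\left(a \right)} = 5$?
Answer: $-490$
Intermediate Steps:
$K{\left(z \right)} = 0$
$K{\left(1 \right)} - 98 w{\left(2 \right)} = 0 - 490 = -490$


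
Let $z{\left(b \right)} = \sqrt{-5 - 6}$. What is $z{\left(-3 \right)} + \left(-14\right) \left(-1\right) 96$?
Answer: $1344 + i \sqrt{11} \approx 1344.0 + 3.3166 i$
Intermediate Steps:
$z{\left(b \right)} = i \sqrt{11}$ ($z{\left(b \right)} = \sqrt{-11} = i \sqrt{11}$)
$z{\left(-3 \right)} + \left(-14\right) \left(-1\right) 96 = i \sqrt{11} + \left(-14\right) \left(-1\right) 96 = i \sqrt{11} + 14 \cdot 96 = i \sqrt{11} + 1344 = 1344 + i \sqrt{11}$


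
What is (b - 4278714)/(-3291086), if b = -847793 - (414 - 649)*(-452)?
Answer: 5232727/3291086 ≈ 1.5900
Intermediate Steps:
b = -954013 (b = -847793 - (-235)*(-452) = -847793 - 1*106220 = -847793 - 106220 = -954013)
(b - 4278714)/(-3291086) = (-954013 - 4278714)/(-3291086) = -5232727*(-1/3291086) = 5232727/3291086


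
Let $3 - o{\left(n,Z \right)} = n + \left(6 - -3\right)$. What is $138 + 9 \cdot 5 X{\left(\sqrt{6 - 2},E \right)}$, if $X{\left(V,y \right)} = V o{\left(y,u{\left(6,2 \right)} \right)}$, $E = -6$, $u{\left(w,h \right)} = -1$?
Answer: $138$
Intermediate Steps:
$o{\left(n,Z \right)} = -6 - n$ ($o{\left(n,Z \right)} = 3 - \left(n + \left(6 - -3\right)\right) = 3 - \left(n + \left(6 + 3\right)\right) = 3 - \left(n + 9\right) = 3 - \left(9 + n\right) = -6 - n$)
$X{\left(V,y \right)} = V \left(-6 - y\right)$
$138 + 9 \cdot 5 X{\left(\sqrt{6 - 2},E \right)} = 138 + 9 \cdot 5 \left(- \sqrt{6 - 2} \left(6 - 6\right)\right) = 138 + 45 \left(\left(-1\right) \sqrt{4} \cdot 0\right) = 138 + 45 \left(\left(-1\right) 2 \cdot 0\right) = 138 + 45 \cdot 0 = 138 + 0 = 138$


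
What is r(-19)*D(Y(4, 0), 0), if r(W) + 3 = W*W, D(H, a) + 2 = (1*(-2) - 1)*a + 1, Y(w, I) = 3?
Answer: -358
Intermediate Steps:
D(H, a) = -1 - 3*a (D(H, a) = -2 + ((1*(-2) - 1)*a + 1) = -2 + ((-2 - 1)*a + 1) = -2 + (-3*a + 1) = -2 + (1 - 3*a) = -1 - 3*a)
r(W) = -3 + W² (r(W) = -3 + W*W = -3 + W²)
r(-19)*D(Y(4, 0), 0) = (-3 + (-19)²)*(-1 - 3*0) = (-3 + 361)*(-1 + 0) = 358*(-1) = -358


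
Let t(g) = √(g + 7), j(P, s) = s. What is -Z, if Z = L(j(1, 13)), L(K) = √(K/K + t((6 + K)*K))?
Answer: -√(1 + √254) ≈ -4.1155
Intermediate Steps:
t(g) = √(7 + g)
L(K) = √(1 + √(7 + K*(6 + K))) (L(K) = √(K/K + √(7 + (6 + K)*K)) = √(1 + √(7 + K*(6 + K))))
Z = √(1 + √254) (Z = √(1 + √(7 + 13*(6 + 13))) = √(1 + √(7 + 13*19)) = √(1 + √(7 + 247)) = √(1 + √254) ≈ 4.1155)
-Z = -√(1 + √254)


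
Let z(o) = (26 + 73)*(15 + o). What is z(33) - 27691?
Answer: -22939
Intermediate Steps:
z(o) = 1485 + 99*o (z(o) = 99*(15 + o) = 1485 + 99*o)
z(33) - 27691 = (1485 + 99*33) - 27691 = (1485 + 3267) - 27691 = 4752 - 27691 = -22939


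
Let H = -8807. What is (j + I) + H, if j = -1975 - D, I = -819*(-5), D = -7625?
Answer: 938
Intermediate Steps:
I = 4095
j = 5650 (j = -1975 - 1*(-7625) = -1975 + 7625 = 5650)
(j + I) + H = (5650 + 4095) - 8807 = 9745 - 8807 = 938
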